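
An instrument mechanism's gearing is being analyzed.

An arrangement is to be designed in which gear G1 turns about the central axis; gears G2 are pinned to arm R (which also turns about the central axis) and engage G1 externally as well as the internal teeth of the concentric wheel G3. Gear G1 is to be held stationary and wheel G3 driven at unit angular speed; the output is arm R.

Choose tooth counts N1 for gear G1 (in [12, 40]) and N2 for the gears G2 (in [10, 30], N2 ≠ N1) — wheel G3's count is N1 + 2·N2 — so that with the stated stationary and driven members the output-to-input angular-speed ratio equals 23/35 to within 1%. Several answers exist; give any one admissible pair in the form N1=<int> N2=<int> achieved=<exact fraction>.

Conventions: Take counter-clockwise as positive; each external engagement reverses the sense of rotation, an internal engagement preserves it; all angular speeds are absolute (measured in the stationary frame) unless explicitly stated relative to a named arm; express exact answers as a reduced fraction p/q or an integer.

N1=24 N2=11 achieved=23/35

planetary set to be sized for 23/35 (Willis relation)
Willis with ω_sun = 0: ω_arm/ω_ring = N3/(N1+N3); set equal to 23/35  ⇒  N3/N1 = (23/35)/(1 − 23/35) = 23/12
N3 = N1 + 2·N2  ⇒  N2/N1 = (N3/N1 − 1)/2 = (23/12 − 1)/2 = 11/24
smallest multiple with N1 ≥ 12 and N2 ≥ 10: k = 1  ⇒  N1 = 1·24 = 24, N2 = 1·11 = 11 (N1 ≤ 40, N2 ≤ 30, N2 ≠ N1 ✓), N3 = 24 + 2·11 = 46
check: N3/(N1+N3) with N1 = 24, N3 = 46 gives 23/35; |achieved − target| = 0 ≤ 23/3500 ✓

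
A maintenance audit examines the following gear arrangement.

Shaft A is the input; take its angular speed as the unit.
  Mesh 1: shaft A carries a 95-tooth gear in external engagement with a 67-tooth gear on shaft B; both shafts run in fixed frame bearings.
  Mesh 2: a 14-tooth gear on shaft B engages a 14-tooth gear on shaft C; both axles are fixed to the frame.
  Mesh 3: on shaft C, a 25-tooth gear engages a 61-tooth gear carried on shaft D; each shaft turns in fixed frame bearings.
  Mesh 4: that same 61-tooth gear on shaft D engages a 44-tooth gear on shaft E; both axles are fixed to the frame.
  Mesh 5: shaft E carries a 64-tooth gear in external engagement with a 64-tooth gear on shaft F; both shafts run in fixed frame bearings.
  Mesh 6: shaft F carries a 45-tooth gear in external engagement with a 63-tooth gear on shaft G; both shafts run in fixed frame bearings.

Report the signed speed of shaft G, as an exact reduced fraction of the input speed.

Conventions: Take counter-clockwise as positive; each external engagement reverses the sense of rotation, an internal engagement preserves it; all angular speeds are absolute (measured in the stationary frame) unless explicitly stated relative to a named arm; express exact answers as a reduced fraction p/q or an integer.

11875/20636

6-mesh fixed-axis compound train (all bearings frame-fixed)
mesh 1 [95T→67T]: |ω|/ω_in = 1×95/67 = 95/67, sense flips to −
mesh 2 [14T→14T]: |ω|/ω_in = (95/67)×14/14 = 95/67, sense flips to +
mesh 3 [25T→61T]: |ω|/ω_in = (95/67)×25/61 = 2375/4087, sense flips to −
mesh 4 [61T→44T]: |ω|/ω_in = (2375/4087)×61/44 = 2375/2948, sense flips to +
mesh 5 [64T→64T]: |ω|/ω_in = (2375/2948)×64/64 = 2375/2948, sense flips to −
mesh 6 [45T→63T]: |ω|/ω_in = (2375/2948)×45/63 = 11875/20636, sense flips to +
signed output speed (× input speed) = 11875/20636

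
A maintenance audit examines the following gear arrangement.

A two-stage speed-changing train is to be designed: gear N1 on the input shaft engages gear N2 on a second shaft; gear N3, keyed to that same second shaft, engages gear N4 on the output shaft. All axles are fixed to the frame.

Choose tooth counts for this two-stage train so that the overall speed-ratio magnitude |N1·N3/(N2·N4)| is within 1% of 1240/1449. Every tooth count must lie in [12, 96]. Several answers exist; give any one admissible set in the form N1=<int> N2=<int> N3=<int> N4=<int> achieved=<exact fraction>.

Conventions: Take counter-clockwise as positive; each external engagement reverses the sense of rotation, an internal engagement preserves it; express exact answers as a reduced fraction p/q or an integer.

design class (target 1240/1449): fixed-axis compound train
target = 1240/1449 in lowest terms: an exact hit needs N1·N3 = k·1240 and N2·N4 = k·1449 for one integer k, every count in [12, 96]; additionally prefer no 1:1 stage (N1 ≠ N2, N3 ≠ N4)
k = 1: N1·N3 = 1240 = 20·62, N2·N4 = 1449 = 21·69
achieved = 20·62/(21·69) = 1240/1449; |achieved − target| = 0 ≤ 62/7245 ✓

N1=20 N2=21 N3=62 N4=69 achieved=1240/1449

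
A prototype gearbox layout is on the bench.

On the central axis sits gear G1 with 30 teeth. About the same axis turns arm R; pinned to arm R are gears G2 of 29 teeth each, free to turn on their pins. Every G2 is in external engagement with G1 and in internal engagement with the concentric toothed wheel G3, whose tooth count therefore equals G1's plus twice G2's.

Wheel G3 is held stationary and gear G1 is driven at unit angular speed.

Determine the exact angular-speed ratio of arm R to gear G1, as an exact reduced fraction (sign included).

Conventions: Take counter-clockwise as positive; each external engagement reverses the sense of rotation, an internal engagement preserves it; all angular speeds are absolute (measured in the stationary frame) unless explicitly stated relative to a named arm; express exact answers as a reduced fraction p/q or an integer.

topology: planetary set — G1 30T / G2 29T / G3 88T, arm = carrier (Willis)
ring teeth: 30 + 2·29 = 88
30(ω_sun−ω_arm) = −88(ω_ring−ω_arm),  ω_ring = 0, ω_sun = 1
30(1−ω_arm) = −88(0−ω_arm)  ⇒  118·ω_arm = 30  ⇒  ω_arm = 15/59
ω_out/ω_in = 15/59

15/59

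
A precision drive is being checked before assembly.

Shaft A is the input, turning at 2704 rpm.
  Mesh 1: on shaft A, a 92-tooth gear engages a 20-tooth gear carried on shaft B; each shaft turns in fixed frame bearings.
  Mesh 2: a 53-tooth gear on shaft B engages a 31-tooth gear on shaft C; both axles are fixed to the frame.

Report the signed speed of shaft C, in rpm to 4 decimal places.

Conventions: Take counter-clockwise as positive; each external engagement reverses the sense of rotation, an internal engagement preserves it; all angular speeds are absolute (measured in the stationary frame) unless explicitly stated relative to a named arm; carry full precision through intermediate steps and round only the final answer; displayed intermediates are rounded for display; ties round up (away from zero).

topology: fixed-axis compound train — 2 meshes, A→C
mesh 1 [92T→20T]: ω = 2704.0000×92/20 = 12438.4000 rpm, sense flips to −
mesh 2 [53T→31T]: ω = 12438.4000×53/31 = 21265.6516 rpm, sense flips to +
signed output speed = +21265.6516 rpm

+21265.6516 rpm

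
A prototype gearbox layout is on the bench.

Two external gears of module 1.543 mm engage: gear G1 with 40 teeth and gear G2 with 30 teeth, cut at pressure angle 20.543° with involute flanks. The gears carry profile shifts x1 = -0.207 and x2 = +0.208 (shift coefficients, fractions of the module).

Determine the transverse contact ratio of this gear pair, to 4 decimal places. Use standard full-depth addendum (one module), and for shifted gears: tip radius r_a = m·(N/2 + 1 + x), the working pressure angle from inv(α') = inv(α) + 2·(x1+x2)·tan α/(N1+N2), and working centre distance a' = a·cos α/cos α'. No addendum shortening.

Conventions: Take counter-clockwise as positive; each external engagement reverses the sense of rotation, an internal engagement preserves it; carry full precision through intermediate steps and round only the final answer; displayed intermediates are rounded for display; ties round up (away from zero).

1.6439

topology: single-mesh involute geometry — m = 1.543, 40T/30T pair
base radii: r_b1 = 28.897585, r_b2 = 21.673189
tip radii: r_a1 = 32.083599, r_a2 = 25.008944
inv(α') = inv(20.543°) + 2·(-0.207+0.208)·tan α/(40+30) = 0.01620804  ⇒  α' = 20.54737°
a' = a·cos α / cos α' = 54.0050·cos 20.543°/cos 20.54737° = 54.006543
action lengths: √(r_a1²−r_b1²) = 13.938684, √(r_a2²−r_b2²) = 12.478789
base pitch p_b = π·m·cos α = 4.539222
CR = (13.938684 + 12.478789 − 54.006543·sin 20.54737°)/4.539222 = 1.643931
contact ratio ≈ 1.6439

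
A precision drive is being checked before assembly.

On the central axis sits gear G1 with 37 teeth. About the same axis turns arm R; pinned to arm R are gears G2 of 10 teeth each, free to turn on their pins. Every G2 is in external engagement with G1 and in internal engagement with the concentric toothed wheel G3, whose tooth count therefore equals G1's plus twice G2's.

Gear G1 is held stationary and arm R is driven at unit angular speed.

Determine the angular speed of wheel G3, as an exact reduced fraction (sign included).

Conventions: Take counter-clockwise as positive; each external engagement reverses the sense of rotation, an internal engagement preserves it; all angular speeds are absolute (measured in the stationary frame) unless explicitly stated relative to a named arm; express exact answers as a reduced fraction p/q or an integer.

class = planetary set [G3 = 37+2·10 = 57; Willis about the carrier]
ring teeth: 37 + 2·10 = 57
37(ω_sun−ω_arm) = −57(ω_ring−ω_arm),  ω_sun = 0, ω_arm = 1
ω_ring = 1 − (37/57)(0−1) = 94/57
exact speed ratio = 94/57

94/57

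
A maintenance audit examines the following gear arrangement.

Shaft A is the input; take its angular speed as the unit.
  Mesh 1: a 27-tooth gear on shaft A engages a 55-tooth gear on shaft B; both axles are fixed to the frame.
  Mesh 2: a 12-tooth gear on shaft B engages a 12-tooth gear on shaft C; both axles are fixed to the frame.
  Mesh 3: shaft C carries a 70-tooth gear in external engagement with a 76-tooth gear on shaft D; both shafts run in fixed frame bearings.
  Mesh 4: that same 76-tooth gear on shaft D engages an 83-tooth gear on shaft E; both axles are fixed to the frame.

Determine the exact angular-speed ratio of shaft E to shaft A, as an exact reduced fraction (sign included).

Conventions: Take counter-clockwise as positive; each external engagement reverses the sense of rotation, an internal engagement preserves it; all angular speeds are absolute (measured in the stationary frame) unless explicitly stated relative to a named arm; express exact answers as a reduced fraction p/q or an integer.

378/913

class = fixed-axis compound train [4 meshes; 4 ratios multiply, 4 sense flips]
mesh 1 [27T→55T]: running ratio 27/55, sense −
mesh 2 [12T→12T]: running ratio 27/55, sense +
mesh 3 [70T→76T]: running ratio 189/418, sense −
mesh 4 [76T→83T]: running ratio 378/913, sense +
ω_out/ω_in = 378/913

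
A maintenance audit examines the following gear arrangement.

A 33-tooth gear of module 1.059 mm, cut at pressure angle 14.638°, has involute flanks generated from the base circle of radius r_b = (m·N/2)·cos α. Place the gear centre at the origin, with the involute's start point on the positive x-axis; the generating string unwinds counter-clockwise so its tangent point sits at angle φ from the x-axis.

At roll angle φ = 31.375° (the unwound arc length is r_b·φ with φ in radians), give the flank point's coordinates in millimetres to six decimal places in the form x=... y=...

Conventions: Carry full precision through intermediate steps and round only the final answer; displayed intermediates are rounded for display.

x=19.254250 y=0.897909

recognized (one wheel, involute flank): single-mesh tooth geometry, m = 1.059, N = 33
pitch radius r_p = m·N/2 = 1.059·33/2 = 17.473500
base radius r_b = r_p·cos α = 17.473500·cos 14.638° = 16.906341
roll angle φ = 31.375° = 0.54759705 rad
x = r_b·(cos φ + φ·sin φ) = 19.254250
y = r_b·(sin φ − φ·cos φ) = 0.897909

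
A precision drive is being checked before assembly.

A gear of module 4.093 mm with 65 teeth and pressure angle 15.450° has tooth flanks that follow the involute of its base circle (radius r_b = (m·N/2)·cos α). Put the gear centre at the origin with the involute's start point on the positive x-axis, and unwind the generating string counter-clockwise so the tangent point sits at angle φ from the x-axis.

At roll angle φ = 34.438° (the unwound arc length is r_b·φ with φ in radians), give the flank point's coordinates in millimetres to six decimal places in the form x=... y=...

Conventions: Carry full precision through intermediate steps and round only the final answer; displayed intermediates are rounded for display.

class = single-mesh tooth geometry [base-circle involute, m = 4.093, 65T]
pitch radius r_p = m·N/2 = 4.093·65/2 = 133.022500
base radius r_b = r_p·cos α = 133.022500·cos 15.450° = 128.215505
roll angle φ = 34.438° = 0.60105649 rad
x = r_b·(cos φ + φ·sin φ) = 149.325489
y = r_b·(sin φ − φ·cos φ) = 8.949393

x=149.325489 y=8.949393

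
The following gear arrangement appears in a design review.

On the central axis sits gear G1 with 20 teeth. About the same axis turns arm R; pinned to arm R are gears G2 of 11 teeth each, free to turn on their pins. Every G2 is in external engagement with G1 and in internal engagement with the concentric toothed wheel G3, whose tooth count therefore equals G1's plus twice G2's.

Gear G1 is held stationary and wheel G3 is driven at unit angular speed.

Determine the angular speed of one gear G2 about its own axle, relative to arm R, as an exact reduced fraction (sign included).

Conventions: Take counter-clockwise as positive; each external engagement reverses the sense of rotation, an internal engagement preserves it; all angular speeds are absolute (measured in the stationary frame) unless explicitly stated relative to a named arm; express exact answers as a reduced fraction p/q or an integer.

420/341

class = planetary set [G3 = 20+2·11 = 42; Willis about the carrier]
ring teeth: 20 + 2·11 = 42
20(ω_sun−ω_arm) = −42(ω_ring−ω_arm),  ω_sun = 0, ω_ring = 1
20(0−ω_arm) = −42(1−ω_arm)  ⇒  62·ω_arm = 42  ⇒  ω_arm = 21/31
sun–planet mesh: 20·(0−21/31) = −11·(ω_p−ω_arm)  ⇒  ω_p−ω_arm = 420/341
exact speed ratio = 420/341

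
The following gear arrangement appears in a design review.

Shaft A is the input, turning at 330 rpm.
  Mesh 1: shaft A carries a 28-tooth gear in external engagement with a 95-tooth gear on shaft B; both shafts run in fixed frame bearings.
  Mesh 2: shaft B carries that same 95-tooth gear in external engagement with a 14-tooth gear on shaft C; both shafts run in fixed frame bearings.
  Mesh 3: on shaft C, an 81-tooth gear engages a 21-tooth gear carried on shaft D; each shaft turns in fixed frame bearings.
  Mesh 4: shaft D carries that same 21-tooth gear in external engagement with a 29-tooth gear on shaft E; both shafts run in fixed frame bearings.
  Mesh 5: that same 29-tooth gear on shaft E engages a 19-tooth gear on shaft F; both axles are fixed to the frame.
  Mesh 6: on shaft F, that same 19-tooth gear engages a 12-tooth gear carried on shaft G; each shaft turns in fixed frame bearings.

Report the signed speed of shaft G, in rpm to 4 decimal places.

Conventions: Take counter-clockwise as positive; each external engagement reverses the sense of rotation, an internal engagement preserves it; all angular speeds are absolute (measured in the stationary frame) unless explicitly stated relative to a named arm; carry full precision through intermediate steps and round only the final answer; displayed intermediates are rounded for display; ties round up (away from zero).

recognized (7 fixed axles, 6 meshes): fixed-axis compound train
mesh 1 [28T→95T]: ω = 330.0000×28/95 = 97.2632 rpm, sense flips to −
mesh 2 [95T→14T]: ω = 97.2632×95/14 = 660.0000 rpm, sense flips to +
mesh 3 [81T→21T]: ω = 660.0000×81/21 = 2545.7143 rpm, sense flips to −
mesh 4 [21T→29T]: ω = 2545.7143×21/29 = 1843.4483 rpm, sense flips to +
mesh 5 [29T→19T]: ω = 1843.4483×29/19 = 2813.6842 rpm, sense flips to −
mesh 6 [19T→12T]: ω = 2813.6842×19/12 = 4455.0000 rpm, sense flips to +
signed output speed = +4455.0000 rpm

+4455.0000 rpm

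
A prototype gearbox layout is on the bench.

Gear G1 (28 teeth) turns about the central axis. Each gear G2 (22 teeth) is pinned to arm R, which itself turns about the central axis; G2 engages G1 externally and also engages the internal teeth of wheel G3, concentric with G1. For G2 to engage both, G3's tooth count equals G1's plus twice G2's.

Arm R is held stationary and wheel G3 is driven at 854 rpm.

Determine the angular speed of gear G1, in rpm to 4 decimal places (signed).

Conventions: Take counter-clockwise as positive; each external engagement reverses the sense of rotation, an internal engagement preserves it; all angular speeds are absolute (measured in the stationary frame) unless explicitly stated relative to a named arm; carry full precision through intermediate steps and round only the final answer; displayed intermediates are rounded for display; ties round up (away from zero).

-2196.0000 rpm

recognized (axles ride arm R): planetary set, 28/22/72 teeth
normalise by the input: solve with ω_ring = 1, then scale by 854 rpm
ring teeth: 28 + 2·22 = 72
28(ω_sun−ω_arm) = −72(ω_ring−ω_arm),  ω_arm = 0, ω_ring = 1
ω_sun = 0 − (72/28)(1−0) = -18/7
scale: ω_sun = -18/7 × 854 rpm = -2196.0000 rpm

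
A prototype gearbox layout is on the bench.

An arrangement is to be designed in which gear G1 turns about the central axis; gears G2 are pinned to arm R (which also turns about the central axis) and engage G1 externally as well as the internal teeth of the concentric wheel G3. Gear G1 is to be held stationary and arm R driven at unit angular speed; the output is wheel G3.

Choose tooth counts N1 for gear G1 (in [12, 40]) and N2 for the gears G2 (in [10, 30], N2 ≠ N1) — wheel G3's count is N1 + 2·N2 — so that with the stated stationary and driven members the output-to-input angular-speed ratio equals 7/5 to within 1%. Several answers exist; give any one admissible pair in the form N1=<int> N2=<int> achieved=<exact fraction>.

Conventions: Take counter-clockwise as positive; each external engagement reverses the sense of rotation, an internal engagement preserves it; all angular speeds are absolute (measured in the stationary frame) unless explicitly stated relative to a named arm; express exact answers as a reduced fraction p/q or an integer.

class = planetary set [ratio 7/5 wanted; Willis about the carrier]
Willis with ω_sun = 0: ω_ring/ω_arm = (N1+N3)/N3; set equal to 7/5  ⇒  N3/N1 = 1/(7/5 − 1) = 5/2
N3 = N1 + 2·N2  ⇒  N2/N1 = (N3/N1 − 1)/2 = (5/2 − 1)/2 = 3/4
smallest multiple with N1 ≥ 12 and N2 ≥ 10: k = 4  ⇒  N1 = 4·4 = 16, N2 = 4·3 = 12 (N1 ≤ 40, N2 ≤ 30, N2 ≠ N1 ✓), N3 = 16 + 2·12 = 40
check: (N1+N3)/N3 with N1 = 16, N3 = 40 gives 7/5; |achieved − target| = 0 ≤ 7/500 ✓

N1=16 N2=12 achieved=7/5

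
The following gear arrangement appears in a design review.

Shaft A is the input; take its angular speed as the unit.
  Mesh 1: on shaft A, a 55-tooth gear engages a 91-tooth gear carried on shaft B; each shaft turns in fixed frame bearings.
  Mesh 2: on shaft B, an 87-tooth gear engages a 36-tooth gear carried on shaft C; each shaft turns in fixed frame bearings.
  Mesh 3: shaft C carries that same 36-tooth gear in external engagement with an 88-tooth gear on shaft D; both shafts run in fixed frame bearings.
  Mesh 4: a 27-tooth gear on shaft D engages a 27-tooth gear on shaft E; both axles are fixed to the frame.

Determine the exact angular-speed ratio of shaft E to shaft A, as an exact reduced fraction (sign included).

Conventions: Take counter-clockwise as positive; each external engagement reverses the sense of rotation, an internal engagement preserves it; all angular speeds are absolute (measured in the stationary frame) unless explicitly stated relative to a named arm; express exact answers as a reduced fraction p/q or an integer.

435/728

class = fixed-axis compound train [4 meshes; 4 ratios multiply, 4 sense flips]
mesh 1 [55T→91T]: running ratio 55/91, sense −
mesh 2 [87T→36T]: running ratio 1595/1092, sense +
mesh 3 [36T→88T]: running ratio 435/728, sense −
mesh 4 [27T→27T]: running ratio 435/728, sense +
ω_out/ω_in = 435/728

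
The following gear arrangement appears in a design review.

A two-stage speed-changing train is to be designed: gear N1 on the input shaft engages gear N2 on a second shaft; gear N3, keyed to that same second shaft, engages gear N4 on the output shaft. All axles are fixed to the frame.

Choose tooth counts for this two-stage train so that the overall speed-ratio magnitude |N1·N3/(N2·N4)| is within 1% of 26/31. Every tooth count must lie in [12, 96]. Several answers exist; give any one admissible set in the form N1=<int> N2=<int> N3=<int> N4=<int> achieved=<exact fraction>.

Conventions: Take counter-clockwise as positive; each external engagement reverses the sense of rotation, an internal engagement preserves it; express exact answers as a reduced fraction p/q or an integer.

design class (target 26/31): fixed-axis compound train
target = 26/31 in lowest terms: an exact hit needs N1·N3 = k·26 and N2·N4 = k·31 for one integer k, every count in [12, 96]; additionally prefer no 1:1 stage (N1 ≠ N2, N3 ≠ N4)
k = 1…11: no 1:1-free in-range split of k·26 and k·31 into factor pairs; take k = 12
k = 12: N1·N3 = 312 = 12·26, N2·N4 = 372 = 31·12
achieved = 12·26/(31·12) = 26/31; |achieved − target| = 0 ≤ 13/1550 ✓

N1=12 N2=31 N3=26 N4=12 achieved=26/31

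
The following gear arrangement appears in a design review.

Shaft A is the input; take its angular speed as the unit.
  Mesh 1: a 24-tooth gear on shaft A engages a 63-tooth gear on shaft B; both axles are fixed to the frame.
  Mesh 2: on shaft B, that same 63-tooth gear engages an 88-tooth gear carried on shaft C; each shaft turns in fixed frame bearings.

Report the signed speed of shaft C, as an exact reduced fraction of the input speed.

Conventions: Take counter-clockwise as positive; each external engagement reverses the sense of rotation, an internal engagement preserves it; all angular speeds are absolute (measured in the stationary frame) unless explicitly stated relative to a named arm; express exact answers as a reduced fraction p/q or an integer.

2-mesh fixed-axis compound train (all bearings frame-fixed)
mesh 1 [24T→63T]: |ω|/ω_in = 1×24/63 = 8/21, sense flips to −
mesh 2 [63T→88T]: |ω|/ω_in = (8/21)×63/88 = 3/11, sense flips to +
signed output speed (× input speed) = 3/11

3/11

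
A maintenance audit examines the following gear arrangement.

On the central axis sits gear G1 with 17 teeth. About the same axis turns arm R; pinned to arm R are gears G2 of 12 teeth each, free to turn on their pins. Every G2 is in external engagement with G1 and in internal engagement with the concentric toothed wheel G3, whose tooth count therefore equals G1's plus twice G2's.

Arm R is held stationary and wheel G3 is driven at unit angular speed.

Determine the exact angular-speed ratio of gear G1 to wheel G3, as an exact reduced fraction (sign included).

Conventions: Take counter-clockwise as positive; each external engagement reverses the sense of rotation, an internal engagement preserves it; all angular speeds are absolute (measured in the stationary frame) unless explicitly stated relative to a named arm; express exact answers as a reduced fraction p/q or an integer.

-41/17

planetary set (17T centre, 12T on arm, 41T internal) — Willis relation
ring teeth: 17 + 2·12 = 41
17(ω_sun−ω_arm) = −41(ω_ring−ω_arm),  ω_arm = 0, ω_ring = 1
ω_sun = 0 − (41/17)(1−0) = -41/17
ω_out/ω_in = -41/17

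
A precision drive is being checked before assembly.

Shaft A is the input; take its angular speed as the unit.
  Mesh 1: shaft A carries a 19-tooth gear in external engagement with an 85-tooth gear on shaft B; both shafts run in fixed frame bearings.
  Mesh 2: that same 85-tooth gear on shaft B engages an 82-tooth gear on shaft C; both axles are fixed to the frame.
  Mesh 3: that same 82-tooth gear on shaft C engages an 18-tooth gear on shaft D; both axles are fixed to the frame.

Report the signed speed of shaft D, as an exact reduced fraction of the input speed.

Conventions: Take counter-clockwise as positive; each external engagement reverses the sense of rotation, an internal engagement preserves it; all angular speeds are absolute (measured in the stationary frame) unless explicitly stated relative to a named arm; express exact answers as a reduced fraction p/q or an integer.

3-mesh fixed-axis compound train (all bearings frame-fixed)
mesh 1 [19T→85T]: |ω|/ω_in = 1×19/85 = 19/85, sense flips to −
mesh 2 [85T→82T]: |ω|/ω_in = (19/85)×85/82 = 19/82, sense flips to +
mesh 3 [82T→18T]: |ω|/ω_in = (19/82)×82/18 = 19/18, sense flips to −
signed output speed (× input speed) = -19/18

-19/18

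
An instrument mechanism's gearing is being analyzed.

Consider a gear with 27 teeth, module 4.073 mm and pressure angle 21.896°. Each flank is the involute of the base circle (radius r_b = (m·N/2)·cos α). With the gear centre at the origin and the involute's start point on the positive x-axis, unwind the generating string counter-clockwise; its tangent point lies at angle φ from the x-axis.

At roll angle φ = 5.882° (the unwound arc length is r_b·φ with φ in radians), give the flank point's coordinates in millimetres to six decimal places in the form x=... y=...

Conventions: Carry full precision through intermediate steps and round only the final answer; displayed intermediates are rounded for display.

x=51.287112 y=0.018381

recognized (one wheel, involute flank): single-mesh tooth geometry, m = 4.073, N = 27
pitch radius r_p = m·N/2 = 4.073·27/2 = 54.985500
base radius r_b = r_p·cos α = 54.985500·cos 21.896° = 51.018972
roll angle φ = 5.882° = 0.10266027 rad
x = r_b·(cos φ + φ·sin φ) = 51.287112
y = r_b·(sin φ − φ·cos φ) = 0.018381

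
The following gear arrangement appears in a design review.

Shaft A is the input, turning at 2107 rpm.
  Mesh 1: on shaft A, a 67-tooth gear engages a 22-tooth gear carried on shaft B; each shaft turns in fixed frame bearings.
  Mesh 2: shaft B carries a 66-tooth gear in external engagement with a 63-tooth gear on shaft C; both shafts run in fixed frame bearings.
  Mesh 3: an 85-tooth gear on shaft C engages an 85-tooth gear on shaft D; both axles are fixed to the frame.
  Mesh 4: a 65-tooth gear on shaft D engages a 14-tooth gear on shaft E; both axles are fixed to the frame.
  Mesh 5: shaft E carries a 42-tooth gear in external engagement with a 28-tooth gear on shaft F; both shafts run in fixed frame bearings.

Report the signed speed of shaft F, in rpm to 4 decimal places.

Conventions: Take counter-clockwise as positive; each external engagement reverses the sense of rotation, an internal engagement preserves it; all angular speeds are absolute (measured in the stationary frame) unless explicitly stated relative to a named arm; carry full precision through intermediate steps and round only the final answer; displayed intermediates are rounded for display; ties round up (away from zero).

topology: fixed-axis compound train — 5 meshes, A→F
mesh 1 [67T→22T]: ω = 2107.0000×67/22 = 6416.7727 rpm, sense flips to −
mesh 2 [66T→63T]: ω = 6416.7727×66/63 = 6722.3333 rpm, sense flips to +
mesh 3 [85T→85T]: ω = 6722.3333×85/85 = 6722.3333 rpm, sense flips to −
mesh 4 [65T→14T]: ω = 6722.3333×65/14 = 31210.8333 rpm, sense flips to +
mesh 5 [42T→28T]: ω = 31210.8333×42/28 = 46816.2500 rpm, sense flips to −
signed output speed = -46816.2500 rpm

-46816.2500 rpm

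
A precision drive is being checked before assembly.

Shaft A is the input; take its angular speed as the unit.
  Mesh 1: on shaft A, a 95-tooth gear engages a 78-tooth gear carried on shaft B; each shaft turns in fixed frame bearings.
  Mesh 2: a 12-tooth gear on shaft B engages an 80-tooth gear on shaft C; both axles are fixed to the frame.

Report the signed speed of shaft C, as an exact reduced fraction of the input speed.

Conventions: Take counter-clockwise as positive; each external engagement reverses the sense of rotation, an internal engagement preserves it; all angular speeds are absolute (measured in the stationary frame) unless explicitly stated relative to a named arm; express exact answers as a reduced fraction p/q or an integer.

2-mesh fixed-axis compound train (all bearings frame-fixed)
mesh 1 [95T→78T]: |ω|/ω_in = 1×95/78 = 95/78, sense flips to −
mesh 2 [12T→80T]: |ω|/ω_in = (95/78)×12/80 = 19/104, sense flips to +
signed output speed (× input speed) = 19/104

19/104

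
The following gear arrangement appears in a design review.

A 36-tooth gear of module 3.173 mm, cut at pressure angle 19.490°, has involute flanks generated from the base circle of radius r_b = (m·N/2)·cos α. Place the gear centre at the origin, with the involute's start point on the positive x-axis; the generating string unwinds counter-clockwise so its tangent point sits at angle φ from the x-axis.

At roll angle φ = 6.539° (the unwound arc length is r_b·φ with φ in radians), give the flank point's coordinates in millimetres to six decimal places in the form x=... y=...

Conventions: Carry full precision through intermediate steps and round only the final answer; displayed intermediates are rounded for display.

x=54.190853 y=0.026644

recognized (one wheel, involute flank): single-mesh tooth geometry, m = 3.173, N = 36
pitch radius r_p = m·N/2 = 3.173·36/2 = 57.114000
base radius r_b = r_p·cos α = 57.114000·cos 19.490° = 53.841353
roll angle φ = 6.539° = 0.11412708 rad
x = r_b·(cos φ + φ·sin φ) = 54.190853
y = r_b·(sin φ − φ·cos φ) = 0.026644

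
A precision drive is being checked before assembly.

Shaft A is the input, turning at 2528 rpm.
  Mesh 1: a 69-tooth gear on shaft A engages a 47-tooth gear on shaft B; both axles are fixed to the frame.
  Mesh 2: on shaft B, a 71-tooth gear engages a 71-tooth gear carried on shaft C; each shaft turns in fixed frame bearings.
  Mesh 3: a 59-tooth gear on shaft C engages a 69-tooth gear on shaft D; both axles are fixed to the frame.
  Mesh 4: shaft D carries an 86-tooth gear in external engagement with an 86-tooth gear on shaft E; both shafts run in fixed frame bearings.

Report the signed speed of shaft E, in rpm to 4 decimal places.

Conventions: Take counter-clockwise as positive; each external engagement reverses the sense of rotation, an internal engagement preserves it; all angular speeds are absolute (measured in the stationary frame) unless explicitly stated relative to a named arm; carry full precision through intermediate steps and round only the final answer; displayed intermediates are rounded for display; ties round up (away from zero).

+3173.4468 rpm

class = fixed-axis compound train [4 meshes; 4 ratios multiply, 4 sense flips]
mesh 1 [69T→47T]: ω = 2528.0000×69/47 = 3711.3191 rpm, sense flips to −
mesh 2 [71T→71T]: ω = 3711.3191×71/71 = 3711.3191 rpm, sense flips to +
mesh 3 [59T→69T]: ω = 3711.3191×59/69 = 3173.4468 rpm, sense flips to −
mesh 4 [86T→86T]: ω = 3173.4468×86/86 = 3173.4468 rpm, sense flips to +
signed output speed = +3173.4468 rpm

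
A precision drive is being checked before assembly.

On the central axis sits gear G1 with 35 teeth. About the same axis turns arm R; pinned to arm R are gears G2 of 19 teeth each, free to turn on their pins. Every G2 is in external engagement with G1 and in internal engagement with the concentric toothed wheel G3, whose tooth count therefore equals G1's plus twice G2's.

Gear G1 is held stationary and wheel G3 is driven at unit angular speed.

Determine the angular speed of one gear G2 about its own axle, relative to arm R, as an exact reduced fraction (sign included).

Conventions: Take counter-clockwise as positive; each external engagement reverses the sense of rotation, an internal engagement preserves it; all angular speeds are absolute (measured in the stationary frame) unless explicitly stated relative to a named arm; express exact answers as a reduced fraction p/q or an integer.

class = planetary set [G3 = 35+2·19 = 73; Willis about the carrier]
ring teeth: 35 + 2·19 = 73
35(ω_sun−ω_arm) = −73(ω_ring−ω_arm),  ω_sun = 0, ω_ring = 1
35(0−ω_arm) = −73(1−ω_arm)  ⇒  108·ω_arm = 73  ⇒  ω_arm = 73/108
sun–planet mesh: 35·(0−73/108) = −19·(ω_p−ω_arm)  ⇒  ω_p−ω_arm = 2555/2052
exact speed ratio = 2555/2052

2555/2052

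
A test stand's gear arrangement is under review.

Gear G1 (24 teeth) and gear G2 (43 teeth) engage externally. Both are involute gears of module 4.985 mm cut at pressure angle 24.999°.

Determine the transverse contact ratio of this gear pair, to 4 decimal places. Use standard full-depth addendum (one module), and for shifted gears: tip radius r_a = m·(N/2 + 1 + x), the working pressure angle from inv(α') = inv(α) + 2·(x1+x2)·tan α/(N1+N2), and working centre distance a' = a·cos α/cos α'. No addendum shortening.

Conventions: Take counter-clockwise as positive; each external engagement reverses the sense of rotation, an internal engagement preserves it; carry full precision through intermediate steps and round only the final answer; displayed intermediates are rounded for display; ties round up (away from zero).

topology: single-mesh involute geometry — m = 4.985, 24T/43T pair
base radii: r_b1 = 54.215773, r_b2 = 97.136593
tip radii: r_a1 = 64.805000, r_a2 = 112.162500
no profile shift: α' = α, a' = a
action lengths: √(r_a1²−r_b1²) = 35.501239, √(r_a2²−r_b2²) = 56.079485
base pitch p_b = π·m·cos α = 14.193656
CR = (35.501239 + 56.079485 − 166.997500·sin 24.99900°)/14.193656 = 1.480040
contact ratio ≈ 1.4800

1.4800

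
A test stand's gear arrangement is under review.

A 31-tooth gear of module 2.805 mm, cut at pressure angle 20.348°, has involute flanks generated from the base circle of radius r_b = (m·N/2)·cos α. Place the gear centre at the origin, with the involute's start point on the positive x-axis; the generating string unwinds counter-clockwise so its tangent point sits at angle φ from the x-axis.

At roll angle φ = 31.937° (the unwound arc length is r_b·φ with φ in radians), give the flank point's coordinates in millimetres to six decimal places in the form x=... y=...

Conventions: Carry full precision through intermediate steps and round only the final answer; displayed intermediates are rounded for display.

recognized (one wheel, involute flank): single-mesh tooth geometry, m = 2.805, N = 31
pitch radius r_p = m·N/2 = 2.805·31/2 = 43.477500
base radius r_b = r_p·cos α = 43.477500·cos 20.348° = 40.764415
roll angle φ = 31.937° = 0.55740580 rad
x = r_b·(cos φ + φ·sin φ) = 46.613717
y = r_b·(sin φ − φ·cos φ) = 2.280974

x=46.613717 y=2.280974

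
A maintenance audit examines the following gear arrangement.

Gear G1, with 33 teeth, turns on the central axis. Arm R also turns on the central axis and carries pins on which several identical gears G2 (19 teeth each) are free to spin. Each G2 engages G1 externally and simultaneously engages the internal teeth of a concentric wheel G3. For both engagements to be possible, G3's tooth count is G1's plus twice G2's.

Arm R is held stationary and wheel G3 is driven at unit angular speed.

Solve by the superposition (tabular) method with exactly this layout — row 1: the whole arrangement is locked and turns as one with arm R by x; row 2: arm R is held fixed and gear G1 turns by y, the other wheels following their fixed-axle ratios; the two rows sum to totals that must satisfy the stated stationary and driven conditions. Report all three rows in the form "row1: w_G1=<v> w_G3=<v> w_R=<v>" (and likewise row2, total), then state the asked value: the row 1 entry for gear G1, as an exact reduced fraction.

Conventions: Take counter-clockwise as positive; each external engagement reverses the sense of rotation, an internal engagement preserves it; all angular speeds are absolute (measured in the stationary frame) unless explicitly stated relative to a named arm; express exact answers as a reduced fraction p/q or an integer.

row1: w_G1=0 w_G3=0 w_R=0
row2: w_G1=-71/33 w_G3=1 w_R=0
total: w_G1=-71/33 w_G3=1 w_R=0
asked value: 0

recognized (axles ride arm R): planetary set, 33/19/71 teeth
row 1 — lock + rotate with arm: ω_sun = ω_ring = ω_arm = x
row 2 — arm fixed, fixed-axis ratios: sun y, ring −(33/71)·y, arm 0
boundary: total ω_arm = x = 0 and total ω_ring = x − (33/71)·y = 1  ⇒  y = -71/33, x = 0
row 2 ring = −(33/71)·(-71/33) = 1
totals (row 1 + row 2): sun 0 + (-71/33) = -71/33, ring 0 + 1 = 1, arm 0 + 0 = 0
asked cell (row1, sun) = 0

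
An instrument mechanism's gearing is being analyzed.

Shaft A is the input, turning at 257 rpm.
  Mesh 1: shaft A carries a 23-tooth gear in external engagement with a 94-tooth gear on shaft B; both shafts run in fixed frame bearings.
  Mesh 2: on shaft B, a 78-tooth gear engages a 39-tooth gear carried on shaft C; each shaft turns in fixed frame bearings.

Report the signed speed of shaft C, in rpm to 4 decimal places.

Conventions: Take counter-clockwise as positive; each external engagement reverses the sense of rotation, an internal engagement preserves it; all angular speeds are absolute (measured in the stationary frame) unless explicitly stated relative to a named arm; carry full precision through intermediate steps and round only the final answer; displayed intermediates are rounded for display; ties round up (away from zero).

+125.7660 rpm

recognized (3 fixed axles, 2 meshes): fixed-axis compound train
mesh 1 [23T→94T]: ω = 257.0000×23/94 = 62.8830 rpm, sense flips to −
mesh 2 [78T→39T]: ω = 62.8830×78/39 = 125.7660 rpm, sense flips to +
signed output speed = +125.7660 rpm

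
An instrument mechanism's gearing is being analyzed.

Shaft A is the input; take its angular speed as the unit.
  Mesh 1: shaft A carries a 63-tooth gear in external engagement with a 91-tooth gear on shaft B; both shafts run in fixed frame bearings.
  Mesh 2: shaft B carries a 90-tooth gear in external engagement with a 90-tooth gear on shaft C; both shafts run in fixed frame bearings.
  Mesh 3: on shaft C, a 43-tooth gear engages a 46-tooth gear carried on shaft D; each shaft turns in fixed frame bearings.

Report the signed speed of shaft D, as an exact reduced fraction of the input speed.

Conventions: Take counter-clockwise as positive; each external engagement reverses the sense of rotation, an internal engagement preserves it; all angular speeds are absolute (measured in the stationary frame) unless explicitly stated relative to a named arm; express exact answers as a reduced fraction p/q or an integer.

-387/598

3-mesh fixed-axis compound train (all bearings frame-fixed)
mesh 1 [63T→91T]: |ω|/ω_in = 1×63/91 = 9/13, sense flips to −
mesh 2 [90T→90T]: |ω|/ω_in = (9/13)×90/90 = 9/13, sense flips to +
mesh 3 [43T→46T]: |ω|/ω_in = (9/13)×43/46 = 387/598, sense flips to −
signed output speed (× input speed) = -387/598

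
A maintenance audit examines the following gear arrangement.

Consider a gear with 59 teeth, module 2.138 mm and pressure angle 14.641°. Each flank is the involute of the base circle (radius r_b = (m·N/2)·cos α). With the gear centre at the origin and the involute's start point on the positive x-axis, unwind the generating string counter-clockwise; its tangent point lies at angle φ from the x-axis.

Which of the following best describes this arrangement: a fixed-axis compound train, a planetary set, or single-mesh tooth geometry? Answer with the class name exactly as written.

single-mesh tooth geometry

topology: single-mesh involute geometry — m = 2.138, N = 59
classification: single-mesh tooth geometry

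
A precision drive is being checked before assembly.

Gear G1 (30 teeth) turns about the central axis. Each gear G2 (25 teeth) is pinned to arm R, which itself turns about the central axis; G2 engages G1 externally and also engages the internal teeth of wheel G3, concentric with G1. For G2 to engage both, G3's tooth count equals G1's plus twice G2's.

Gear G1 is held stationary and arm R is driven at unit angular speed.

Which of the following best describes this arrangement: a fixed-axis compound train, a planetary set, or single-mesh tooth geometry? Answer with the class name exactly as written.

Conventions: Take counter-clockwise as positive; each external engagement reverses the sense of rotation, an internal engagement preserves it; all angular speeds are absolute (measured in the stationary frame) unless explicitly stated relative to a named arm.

topology: planetary set — G1 30T / G2 25T / G3 80T, arm = carrier (Willis)
classification: planetary set

planetary set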